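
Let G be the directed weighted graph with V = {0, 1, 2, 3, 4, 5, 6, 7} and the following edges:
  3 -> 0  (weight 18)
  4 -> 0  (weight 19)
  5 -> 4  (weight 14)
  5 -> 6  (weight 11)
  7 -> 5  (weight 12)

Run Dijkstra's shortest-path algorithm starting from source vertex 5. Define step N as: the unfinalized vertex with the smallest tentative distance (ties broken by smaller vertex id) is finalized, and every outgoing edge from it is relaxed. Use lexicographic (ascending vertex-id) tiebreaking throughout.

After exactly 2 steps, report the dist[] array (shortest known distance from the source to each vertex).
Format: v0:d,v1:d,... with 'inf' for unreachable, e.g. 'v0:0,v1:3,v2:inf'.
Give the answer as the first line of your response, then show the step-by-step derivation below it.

v0:inf,v1:inf,v2:inf,v3:inf,v4:14,v5:0,v6:11,v7:inf

step 1: dist = v0:inf,v1:inf,v2:inf,v3:inf,v4:14,v5:0,v6:11,v7:inf
step 2: dist = v0:inf,v1:inf,v2:inf,v3:inf,v4:14,v5:0,v6:11,v7:inf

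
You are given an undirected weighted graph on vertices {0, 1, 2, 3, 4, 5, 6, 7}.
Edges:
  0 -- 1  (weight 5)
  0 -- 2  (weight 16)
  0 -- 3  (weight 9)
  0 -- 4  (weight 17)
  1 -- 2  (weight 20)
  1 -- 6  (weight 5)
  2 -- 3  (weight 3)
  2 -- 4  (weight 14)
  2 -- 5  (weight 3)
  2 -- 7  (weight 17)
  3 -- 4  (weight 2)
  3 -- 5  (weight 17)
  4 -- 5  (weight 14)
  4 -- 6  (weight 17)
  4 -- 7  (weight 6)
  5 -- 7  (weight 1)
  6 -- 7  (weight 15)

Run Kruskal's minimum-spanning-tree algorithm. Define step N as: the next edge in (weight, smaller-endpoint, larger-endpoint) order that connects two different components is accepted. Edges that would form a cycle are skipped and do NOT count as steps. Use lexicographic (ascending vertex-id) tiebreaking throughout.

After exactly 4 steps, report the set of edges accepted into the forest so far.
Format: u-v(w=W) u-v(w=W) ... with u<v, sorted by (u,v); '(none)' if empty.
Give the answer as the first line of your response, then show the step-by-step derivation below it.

2-3(w=3) 2-5(w=3) 3-4(w=2) 5-7(w=1)

step 1: add edge 5-7 (w=1); MST = {5-7(w=1)}
step 2: add edge 3-4 (w=2); MST = {3-4(w=2) 5-7(w=1)}
step 3: add edge 2-3 (w=3); MST = {2-3(w=3) 3-4(w=2) 5-7(w=1)}
step 4: add edge 2-5 (w=3); MST = {2-3(w=3) 2-5(w=3) 3-4(w=2) 5-7(w=1)}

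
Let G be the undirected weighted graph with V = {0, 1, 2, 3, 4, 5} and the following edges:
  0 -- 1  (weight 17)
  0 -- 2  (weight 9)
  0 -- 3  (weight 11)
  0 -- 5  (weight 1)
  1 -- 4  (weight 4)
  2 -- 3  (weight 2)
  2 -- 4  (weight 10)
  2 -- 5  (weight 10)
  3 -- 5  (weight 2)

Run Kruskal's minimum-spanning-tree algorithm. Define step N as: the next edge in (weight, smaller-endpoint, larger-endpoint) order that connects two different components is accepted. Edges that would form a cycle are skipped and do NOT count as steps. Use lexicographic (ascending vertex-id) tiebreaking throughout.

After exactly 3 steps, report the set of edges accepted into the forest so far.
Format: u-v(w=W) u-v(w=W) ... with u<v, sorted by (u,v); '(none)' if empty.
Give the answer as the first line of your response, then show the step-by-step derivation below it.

0-5(w=1) 2-3(w=2) 3-5(w=2)

step 1: add edge 0-5 (w=1); MST = {0-5(w=1)}
step 2: add edge 2-3 (w=2); MST = {0-5(w=1) 2-3(w=2)}
step 3: add edge 3-5 (w=2); MST = {0-5(w=1) 2-3(w=2) 3-5(w=2)}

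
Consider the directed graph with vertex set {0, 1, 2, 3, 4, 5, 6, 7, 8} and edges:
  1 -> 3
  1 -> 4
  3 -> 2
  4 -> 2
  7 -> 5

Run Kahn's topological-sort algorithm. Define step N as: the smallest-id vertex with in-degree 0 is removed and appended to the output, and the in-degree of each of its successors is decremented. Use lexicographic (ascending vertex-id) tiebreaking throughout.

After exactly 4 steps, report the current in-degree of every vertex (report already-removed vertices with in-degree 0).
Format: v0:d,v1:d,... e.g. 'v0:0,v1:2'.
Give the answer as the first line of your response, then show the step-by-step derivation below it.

v0:0,v1:0,v2:0,v3:0,v4:0,v5:1,v6:0,v7:0,v8:0

step 1: output 0; order=[0]; indeg=(0,0,2,1,1,1,0,0,0)
step 2: output 1; order=[0,1]; indeg=(0,0,2,0,0,1,0,0,0)
step 3: output 3; order=[0,1,3]; indeg=(0,0,1,0,0,1,0,0,0)
step 4: output 4; order=[0,1,3,4]; indeg=(0,0,0,0,0,1,0,0,0)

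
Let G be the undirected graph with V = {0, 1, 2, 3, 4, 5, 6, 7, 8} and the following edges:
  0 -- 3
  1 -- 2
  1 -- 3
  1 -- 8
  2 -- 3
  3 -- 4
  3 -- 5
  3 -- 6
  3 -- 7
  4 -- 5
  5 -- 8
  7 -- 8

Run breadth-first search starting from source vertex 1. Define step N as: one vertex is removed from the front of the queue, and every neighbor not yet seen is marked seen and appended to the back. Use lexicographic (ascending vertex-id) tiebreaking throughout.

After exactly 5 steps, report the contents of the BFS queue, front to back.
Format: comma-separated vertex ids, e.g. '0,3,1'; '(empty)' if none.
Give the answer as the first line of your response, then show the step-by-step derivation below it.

4,5,6,7

step 1: dequeue 1; queue=[2,3,8]; order=1
step 2: dequeue 2; queue=[3,8]; order=1,2
step 3: dequeue 3; queue=[8,0,4,5,6,7]; order=1,2,3
step 4: dequeue 8; queue=[0,4,5,6,7]; order=1,2,3,8
step 5: dequeue 0; queue=[4,5,6,7]; order=1,2,3,8,0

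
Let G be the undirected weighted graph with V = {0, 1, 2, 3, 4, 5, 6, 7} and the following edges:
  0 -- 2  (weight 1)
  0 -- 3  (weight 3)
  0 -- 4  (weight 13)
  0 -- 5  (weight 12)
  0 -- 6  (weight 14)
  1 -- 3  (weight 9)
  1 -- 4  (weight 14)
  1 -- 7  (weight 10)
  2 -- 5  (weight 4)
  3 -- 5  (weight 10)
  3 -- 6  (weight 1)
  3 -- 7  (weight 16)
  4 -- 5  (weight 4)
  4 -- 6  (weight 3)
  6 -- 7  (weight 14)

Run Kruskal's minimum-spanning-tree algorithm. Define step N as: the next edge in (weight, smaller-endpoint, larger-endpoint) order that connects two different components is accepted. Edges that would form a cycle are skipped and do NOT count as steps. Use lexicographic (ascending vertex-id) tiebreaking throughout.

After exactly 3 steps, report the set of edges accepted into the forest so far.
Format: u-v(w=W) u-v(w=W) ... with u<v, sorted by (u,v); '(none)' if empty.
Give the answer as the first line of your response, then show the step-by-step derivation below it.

0-2(w=1) 0-3(w=3) 3-6(w=1)

step 1: add edge 0-2 (w=1); MST = {0-2(w=1)}
step 2: add edge 3-6 (w=1); MST = {0-2(w=1) 3-6(w=1)}
step 3: add edge 0-3 (w=3); MST = {0-2(w=1) 0-3(w=3) 3-6(w=1)}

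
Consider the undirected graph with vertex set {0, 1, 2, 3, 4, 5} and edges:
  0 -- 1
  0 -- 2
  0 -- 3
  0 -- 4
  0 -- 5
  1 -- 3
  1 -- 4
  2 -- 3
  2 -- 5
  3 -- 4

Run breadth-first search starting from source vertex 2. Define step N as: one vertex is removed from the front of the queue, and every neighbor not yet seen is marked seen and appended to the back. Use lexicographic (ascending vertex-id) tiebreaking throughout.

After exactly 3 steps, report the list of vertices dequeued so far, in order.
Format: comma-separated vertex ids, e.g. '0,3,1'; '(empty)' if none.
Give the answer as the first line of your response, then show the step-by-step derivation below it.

2,0,3

step 1: dequeue 2; queue=[0,3,5]; order=2
step 2: dequeue 0; queue=[3,5,1,4]; order=2,0
step 3: dequeue 3; queue=[5,1,4]; order=2,0,3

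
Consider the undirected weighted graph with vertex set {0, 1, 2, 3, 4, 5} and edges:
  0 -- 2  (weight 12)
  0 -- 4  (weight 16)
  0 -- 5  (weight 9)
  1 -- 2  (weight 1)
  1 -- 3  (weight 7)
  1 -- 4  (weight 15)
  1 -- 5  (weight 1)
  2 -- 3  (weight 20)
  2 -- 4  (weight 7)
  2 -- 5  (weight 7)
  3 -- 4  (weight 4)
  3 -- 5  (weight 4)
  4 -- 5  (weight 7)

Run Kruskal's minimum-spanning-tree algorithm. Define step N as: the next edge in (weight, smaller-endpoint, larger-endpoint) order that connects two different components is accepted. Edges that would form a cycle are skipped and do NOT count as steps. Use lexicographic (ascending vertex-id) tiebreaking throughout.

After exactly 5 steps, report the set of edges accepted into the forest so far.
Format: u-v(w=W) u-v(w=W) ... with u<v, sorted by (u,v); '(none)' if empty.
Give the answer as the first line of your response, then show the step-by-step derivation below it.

0-5(w=9) 1-2(w=1) 1-5(w=1) 3-4(w=4) 3-5(w=4)

step 1: add edge 1-2 (w=1); MST = {1-2(w=1)}
step 2: add edge 1-5 (w=1); MST = {1-2(w=1) 1-5(w=1)}
step 3: add edge 3-4 (w=4); MST = {1-2(w=1) 1-5(w=1) 3-4(w=4)}
step 4: add edge 3-5 (w=4); MST = {1-2(w=1) 1-5(w=1) 3-4(w=4) 3-5(w=4)}
step 5: add edge 0-5 (w=9); MST = {0-5(w=9) 1-2(w=1) 1-5(w=1) 3-4(w=4) 3-5(w=4)}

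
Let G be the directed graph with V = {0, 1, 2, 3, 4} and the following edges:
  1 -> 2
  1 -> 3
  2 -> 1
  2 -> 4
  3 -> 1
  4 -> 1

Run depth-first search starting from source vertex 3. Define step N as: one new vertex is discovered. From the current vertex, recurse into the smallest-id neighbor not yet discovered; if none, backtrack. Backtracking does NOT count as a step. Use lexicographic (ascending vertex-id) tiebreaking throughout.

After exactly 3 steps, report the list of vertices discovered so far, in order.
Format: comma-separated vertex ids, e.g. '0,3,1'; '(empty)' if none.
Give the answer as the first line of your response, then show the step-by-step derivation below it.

3,1,2

step 1: discover 3; path=3; order=3
step 2: discover 1; path=3>1; order=3,1
step 3: discover 2; path=3>1>2; order=3,1,2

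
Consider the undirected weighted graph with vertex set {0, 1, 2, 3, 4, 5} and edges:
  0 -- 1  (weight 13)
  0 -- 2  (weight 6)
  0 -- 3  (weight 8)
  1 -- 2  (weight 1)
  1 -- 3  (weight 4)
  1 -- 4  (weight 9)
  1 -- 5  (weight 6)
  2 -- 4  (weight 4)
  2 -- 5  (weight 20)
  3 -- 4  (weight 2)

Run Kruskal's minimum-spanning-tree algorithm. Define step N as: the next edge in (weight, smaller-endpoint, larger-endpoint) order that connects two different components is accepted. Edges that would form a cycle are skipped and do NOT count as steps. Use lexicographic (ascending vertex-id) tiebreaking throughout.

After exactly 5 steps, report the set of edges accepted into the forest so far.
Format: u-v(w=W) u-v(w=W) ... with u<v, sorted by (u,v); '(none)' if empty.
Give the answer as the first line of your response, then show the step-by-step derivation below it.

0-2(w=6) 1-2(w=1) 1-3(w=4) 1-5(w=6) 3-4(w=2)

step 1: add edge 1-2 (w=1); MST = {1-2(w=1)}
step 2: add edge 3-4 (w=2); MST = {1-2(w=1) 3-4(w=2)}
step 3: add edge 1-3 (w=4); MST = {1-2(w=1) 1-3(w=4) 3-4(w=2)}
step 4: add edge 0-2 (w=6); MST = {0-2(w=6) 1-2(w=1) 1-3(w=4) 3-4(w=2)}
step 5: add edge 1-5 (w=6); MST = {0-2(w=6) 1-2(w=1) 1-3(w=4) 1-5(w=6) 3-4(w=2)}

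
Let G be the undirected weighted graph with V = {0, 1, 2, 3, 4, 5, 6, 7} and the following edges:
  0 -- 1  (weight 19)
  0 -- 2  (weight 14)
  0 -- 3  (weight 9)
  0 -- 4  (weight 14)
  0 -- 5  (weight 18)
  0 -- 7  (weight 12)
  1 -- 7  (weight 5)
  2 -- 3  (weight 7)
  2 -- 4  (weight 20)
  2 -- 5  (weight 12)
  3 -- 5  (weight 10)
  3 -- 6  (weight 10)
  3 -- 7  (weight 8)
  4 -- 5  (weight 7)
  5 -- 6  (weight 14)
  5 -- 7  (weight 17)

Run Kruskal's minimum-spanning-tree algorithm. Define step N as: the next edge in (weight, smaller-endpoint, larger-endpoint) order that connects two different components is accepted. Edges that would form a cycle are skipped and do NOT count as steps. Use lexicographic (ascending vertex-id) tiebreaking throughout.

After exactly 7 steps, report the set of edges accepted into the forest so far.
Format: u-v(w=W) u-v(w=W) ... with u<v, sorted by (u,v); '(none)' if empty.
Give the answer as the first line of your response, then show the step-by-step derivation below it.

0-3(w=9) 1-7(w=5) 2-3(w=7) 3-5(w=10) 3-6(w=10) 3-7(w=8) 4-5(w=7)

step 1: add edge 1-7 (w=5); MST = {1-7(w=5)}
step 2: add edge 2-3 (w=7); MST = {1-7(w=5) 2-3(w=7)}
step 3: add edge 4-5 (w=7); MST = {1-7(w=5) 2-3(w=7) 4-5(w=7)}
step 4: add edge 3-7 (w=8); MST = {1-7(w=5) 2-3(w=7) 3-7(w=8) 4-5(w=7)}
step 5: add edge 0-3 (w=9); MST = {0-3(w=9) 1-7(w=5) 2-3(w=7) 3-7(w=8) 4-5(w=7)}
step 6: add edge 3-5 (w=10); MST = {0-3(w=9) 1-7(w=5) 2-3(w=7) 3-5(w=10) 3-7(w=8) 4-5(w=7)}
step 7: add edge 3-6 (w=10); MST = {0-3(w=9) 1-7(w=5) 2-3(w=7) 3-5(w=10) 3-6(w=10) 3-7(w=8) 4-5(w=7)}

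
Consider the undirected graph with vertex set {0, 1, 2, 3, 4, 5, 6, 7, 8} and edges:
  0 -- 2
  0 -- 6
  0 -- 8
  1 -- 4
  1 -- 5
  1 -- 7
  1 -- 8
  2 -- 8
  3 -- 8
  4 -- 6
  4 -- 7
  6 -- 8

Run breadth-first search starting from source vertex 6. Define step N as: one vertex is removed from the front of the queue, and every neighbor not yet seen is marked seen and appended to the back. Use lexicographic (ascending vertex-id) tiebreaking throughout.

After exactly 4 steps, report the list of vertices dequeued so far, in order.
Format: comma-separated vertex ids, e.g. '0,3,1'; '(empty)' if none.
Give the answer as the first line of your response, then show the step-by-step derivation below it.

6,0,4,8

step 1: dequeue 6; queue=[0,4,8]; order=6
step 2: dequeue 0; queue=[4,8,2]; order=6,0
step 3: dequeue 4; queue=[8,2,1,7]; order=6,0,4
step 4: dequeue 8; queue=[2,1,7,3]; order=6,0,4,8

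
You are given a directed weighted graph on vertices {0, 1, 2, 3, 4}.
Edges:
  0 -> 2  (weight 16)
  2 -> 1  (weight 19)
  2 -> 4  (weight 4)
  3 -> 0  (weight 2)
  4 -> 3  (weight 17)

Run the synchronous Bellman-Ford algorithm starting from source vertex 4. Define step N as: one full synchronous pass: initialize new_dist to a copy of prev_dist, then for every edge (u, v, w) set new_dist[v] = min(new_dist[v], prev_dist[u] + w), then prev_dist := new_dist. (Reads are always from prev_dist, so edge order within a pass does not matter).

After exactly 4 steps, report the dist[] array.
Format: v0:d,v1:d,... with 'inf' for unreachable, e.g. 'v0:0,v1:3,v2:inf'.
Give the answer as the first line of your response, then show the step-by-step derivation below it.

v0:19,v1:54,v2:35,v3:17,v4:0

step 1: dist = v0:inf,v1:inf,v2:inf,v3:17,v4:0
step 2: dist = v0:19,v1:inf,v2:inf,v3:17,v4:0
step 3: dist = v0:19,v1:inf,v2:35,v3:17,v4:0
step 4: dist = v0:19,v1:54,v2:35,v3:17,v4:0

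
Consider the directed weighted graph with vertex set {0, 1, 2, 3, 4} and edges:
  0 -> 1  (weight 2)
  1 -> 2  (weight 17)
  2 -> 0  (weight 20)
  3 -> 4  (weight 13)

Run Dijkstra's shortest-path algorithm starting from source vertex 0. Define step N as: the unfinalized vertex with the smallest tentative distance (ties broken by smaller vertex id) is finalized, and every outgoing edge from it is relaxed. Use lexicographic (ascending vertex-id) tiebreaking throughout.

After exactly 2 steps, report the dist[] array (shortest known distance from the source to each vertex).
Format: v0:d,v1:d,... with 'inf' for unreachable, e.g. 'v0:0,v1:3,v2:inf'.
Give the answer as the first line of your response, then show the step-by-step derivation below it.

v0:0,v1:2,v2:19,v3:inf,v4:inf

step 1: dist = v0:0,v1:2,v2:inf,v3:inf,v4:inf
step 2: dist = v0:0,v1:2,v2:19,v3:inf,v4:inf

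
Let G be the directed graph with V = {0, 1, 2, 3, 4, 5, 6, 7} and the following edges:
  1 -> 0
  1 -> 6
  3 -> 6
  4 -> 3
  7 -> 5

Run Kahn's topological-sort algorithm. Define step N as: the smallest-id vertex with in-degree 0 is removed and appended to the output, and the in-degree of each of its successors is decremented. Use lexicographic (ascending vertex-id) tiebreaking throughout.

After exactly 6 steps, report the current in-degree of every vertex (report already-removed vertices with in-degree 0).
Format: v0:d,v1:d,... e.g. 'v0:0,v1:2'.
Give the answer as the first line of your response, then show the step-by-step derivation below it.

v0:0,v1:0,v2:0,v3:0,v4:0,v5:1,v6:0,v7:0

step 1: output 1; order=[1]; indeg=(0,0,0,1,0,1,1,0)
step 2: output 0; order=[1,0]; indeg=(0,0,0,1,0,1,1,0)
step 3: output 2; order=[1,0,2]; indeg=(0,0,0,1,0,1,1,0)
step 4: output 4; order=[1,0,2,4]; indeg=(0,0,0,0,0,1,1,0)
step 5: output 3; order=[1,0,2,4,3]; indeg=(0,0,0,0,0,1,0,0)
step 6: output 6; order=[1,0,2,4,3,6]; indeg=(0,0,0,0,0,1,0,0)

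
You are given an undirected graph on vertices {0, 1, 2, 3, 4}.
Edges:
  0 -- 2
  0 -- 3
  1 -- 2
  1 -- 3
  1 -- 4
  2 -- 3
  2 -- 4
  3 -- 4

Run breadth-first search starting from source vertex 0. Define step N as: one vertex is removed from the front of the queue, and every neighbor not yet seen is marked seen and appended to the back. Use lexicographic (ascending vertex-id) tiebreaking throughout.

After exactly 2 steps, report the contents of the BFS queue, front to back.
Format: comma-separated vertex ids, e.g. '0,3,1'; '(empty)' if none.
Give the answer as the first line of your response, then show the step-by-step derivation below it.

3,1,4

step 1: dequeue 0; queue=[2,3]; order=0
step 2: dequeue 2; queue=[3,1,4]; order=0,2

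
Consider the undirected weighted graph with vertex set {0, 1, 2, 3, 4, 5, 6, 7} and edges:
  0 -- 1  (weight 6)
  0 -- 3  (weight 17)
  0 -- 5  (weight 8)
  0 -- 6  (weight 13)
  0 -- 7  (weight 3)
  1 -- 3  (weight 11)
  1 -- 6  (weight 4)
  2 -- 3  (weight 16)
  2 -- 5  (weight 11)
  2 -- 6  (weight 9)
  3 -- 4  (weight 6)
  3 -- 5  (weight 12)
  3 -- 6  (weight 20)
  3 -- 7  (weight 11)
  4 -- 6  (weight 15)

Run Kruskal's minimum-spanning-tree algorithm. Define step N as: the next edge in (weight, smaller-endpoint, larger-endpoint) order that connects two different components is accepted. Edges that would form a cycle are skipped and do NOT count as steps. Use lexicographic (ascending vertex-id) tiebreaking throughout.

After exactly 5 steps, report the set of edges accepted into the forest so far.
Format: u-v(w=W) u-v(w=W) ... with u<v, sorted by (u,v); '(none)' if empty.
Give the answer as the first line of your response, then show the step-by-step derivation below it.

0-1(w=6) 0-5(w=8) 0-7(w=3) 1-6(w=4) 3-4(w=6)

step 1: add edge 0-7 (w=3); MST = {0-7(w=3)}
step 2: add edge 1-6 (w=4); MST = {0-7(w=3) 1-6(w=4)}
step 3: add edge 0-1 (w=6); MST = {0-1(w=6) 0-7(w=3) 1-6(w=4)}
step 4: add edge 3-4 (w=6); MST = {0-1(w=6) 0-7(w=3) 1-6(w=4) 3-4(w=6)}
step 5: add edge 0-5 (w=8); MST = {0-1(w=6) 0-5(w=8) 0-7(w=3) 1-6(w=4) 3-4(w=6)}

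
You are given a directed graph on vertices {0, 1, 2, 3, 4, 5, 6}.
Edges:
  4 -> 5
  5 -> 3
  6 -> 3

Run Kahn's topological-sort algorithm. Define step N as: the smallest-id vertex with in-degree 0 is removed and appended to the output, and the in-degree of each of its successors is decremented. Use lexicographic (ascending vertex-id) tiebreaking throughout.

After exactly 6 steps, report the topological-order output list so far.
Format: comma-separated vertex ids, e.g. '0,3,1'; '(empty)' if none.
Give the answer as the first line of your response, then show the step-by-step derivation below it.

0,1,2,4,5,6

step 1: output 0; order=[0]; indeg=(0,0,0,2,0,1,0)
step 2: output 1; order=[0,1]; indeg=(0,0,0,2,0,1,0)
step 3: output 2; order=[0,1,2]; indeg=(0,0,0,2,0,1,0)
step 4: output 4; order=[0,1,2,4]; indeg=(0,0,0,2,0,0,0)
step 5: output 5; order=[0,1,2,4,5]; indeg=(0,0,0,1,0,0,0)
step 6: output 6; order=[0,1,2,4,5,6]; indeg=(0,0,0,0,0,0,0)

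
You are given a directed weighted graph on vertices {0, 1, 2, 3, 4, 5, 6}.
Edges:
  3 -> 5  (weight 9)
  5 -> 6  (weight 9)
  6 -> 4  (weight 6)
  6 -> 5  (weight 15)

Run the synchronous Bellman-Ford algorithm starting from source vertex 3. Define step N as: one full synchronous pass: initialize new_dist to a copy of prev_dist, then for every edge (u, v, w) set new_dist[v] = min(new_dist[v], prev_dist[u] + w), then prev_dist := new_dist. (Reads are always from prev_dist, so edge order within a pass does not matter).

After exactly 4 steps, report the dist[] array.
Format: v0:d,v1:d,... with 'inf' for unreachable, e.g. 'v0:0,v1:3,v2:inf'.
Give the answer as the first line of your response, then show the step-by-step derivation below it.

v0:inf,v1:inf,v2:inf,v3:0,v4:24,v5:9,v6:18

step 1: dist = v0:inf,v1:inf,v2:inf,v3:0,v4:inf,v5:9,v6:inf
step 2: dist = v0:inf,v1:inf,v2:inf,v3:0,v4:inf,v5:9,v6:18
step 3: dist = v0:inf,v1:inf,v2:inf,v3:0,v4:24,v5:9,v6:18
step 4: dist = v0:inf,v1:inf,v2:inf,v3:0,v4:24,v5:9,v6:18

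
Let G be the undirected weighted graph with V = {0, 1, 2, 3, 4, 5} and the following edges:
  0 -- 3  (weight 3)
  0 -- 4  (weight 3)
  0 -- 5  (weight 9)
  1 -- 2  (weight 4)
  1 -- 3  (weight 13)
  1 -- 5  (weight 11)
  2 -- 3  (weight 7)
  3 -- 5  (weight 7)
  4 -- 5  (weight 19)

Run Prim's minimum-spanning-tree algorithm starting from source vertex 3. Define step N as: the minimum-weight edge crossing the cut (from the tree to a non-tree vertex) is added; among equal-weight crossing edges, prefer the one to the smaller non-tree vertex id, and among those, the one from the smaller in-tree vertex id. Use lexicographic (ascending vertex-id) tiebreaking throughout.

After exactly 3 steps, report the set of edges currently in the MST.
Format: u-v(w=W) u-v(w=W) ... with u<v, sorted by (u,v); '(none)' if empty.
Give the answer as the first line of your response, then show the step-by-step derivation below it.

0-3(w=3) 0-4(w=3) 2-3(w=7)

step 1: add edge 0-3 (w=3); MST = {0-3(w=3)}
step 2: add edge 0-4 (w=3); MST = {0-3(w=3) 0-4(w=3)}
step 3: add edge 2-3 (w=7); MST = {0-3(w=3) 0-4(w=3) 2-3(w=7)}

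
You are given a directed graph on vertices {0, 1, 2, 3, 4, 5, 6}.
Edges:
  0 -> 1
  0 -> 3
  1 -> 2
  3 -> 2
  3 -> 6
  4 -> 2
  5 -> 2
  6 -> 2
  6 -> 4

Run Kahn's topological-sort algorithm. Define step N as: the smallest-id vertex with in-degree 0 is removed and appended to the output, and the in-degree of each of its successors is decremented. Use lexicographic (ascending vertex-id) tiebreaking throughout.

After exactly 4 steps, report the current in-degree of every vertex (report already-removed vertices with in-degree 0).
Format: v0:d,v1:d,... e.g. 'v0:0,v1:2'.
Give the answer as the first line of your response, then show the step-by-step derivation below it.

v0:0,v1:0,v2:2,v3:0,v4:1,v5:0,v6:0

step 1: output 0; order=[0]; indeg=(0,0,5,0,1,0,1)
step 2: output 1; order=[0,1]; indeg=(0,0,4,0,1,0,1)
step 3: output 3; order=[0,1,3]; indeg=(0,0,3,0,1,0,0)
step 4: output 5; order=[0,1,3,5]; indeg=(0,0,2,0,1,0,0)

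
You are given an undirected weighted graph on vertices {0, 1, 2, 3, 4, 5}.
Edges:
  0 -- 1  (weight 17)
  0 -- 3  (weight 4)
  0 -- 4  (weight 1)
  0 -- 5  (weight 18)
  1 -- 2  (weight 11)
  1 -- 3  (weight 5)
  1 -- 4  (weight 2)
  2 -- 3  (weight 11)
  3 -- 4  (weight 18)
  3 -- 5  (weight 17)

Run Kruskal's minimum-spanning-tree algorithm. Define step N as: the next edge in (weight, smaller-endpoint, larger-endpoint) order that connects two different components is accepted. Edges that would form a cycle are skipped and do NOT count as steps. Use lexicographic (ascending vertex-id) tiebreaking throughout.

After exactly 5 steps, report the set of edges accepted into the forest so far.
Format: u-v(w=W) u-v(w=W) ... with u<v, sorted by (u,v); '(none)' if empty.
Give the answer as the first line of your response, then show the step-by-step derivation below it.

0-3(w=4) 0-4(w=1) 1-2(w=11) 1-4(w=2) 3-5(w=17)

step 1: add edge 0-4 (w=1); MST = {0-4(w=1)}
step 2: add edge 1-4 (w=2); MST = {0-4(w=1) 1-4(w=2)}
step 3: add edge 0-3 (w=4); MST = {0-3(w=4) 0-4(w=1) 1-4(w=2)}
step 4: add edge 1-2 (w=11); MST = {0-3(w=4) 0-4(w=1) 1-2(w=11) 1-4(w=2)}
step 5: add edge 3-5 (w=17); MST = {0-3(w=4) 0-4(w=1) 1-2(w=11) 1-4(w=2) 3-5(w=17)}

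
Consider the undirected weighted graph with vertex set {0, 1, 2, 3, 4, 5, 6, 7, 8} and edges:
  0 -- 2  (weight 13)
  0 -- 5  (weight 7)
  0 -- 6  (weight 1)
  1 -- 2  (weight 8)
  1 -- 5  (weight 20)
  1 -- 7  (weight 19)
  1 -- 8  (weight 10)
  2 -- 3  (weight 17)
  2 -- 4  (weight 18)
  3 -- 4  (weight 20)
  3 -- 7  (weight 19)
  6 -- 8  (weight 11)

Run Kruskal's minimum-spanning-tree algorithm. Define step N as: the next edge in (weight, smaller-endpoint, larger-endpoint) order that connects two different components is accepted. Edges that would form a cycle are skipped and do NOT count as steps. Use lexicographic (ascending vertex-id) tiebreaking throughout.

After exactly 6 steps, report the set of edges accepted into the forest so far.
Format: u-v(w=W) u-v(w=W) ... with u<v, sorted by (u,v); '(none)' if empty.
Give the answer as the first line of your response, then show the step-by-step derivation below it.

0-5(w=7) 0-6(w=1) 1-2(w=8) 1-8(w=10) 2-3(w=17) 6-8(w=11)

step 1: add edge 0-6 (w=1); MST = {0-6(w=1)}
step 2: add edge 0-5 (w=7); MST = {0-5(w=7) 0-6(w=1)}
step 3: add edge 1-2 (w=8); MST = {0-5(w=7) 0-6(w=1) 1-2(w=8)}
step 4: add edge 1-8 (w=10); MST = {0-5(w=7) 0-6(w=1) 1-2(w=8) 1-8(w=10)}
step 5: add edge 6-8 (w=11); MST = {0-5(w=7) 0-6(w=1) 1-2(w=8) 1-8(w=10) 6-8(w=11)}
step 6: add edge 2-3 (w=17); MST = {0-5(w=7) 0-6(w=1) 1-2(w=8) 1-8(w=10) 2-3(w=17) 6-8(w=11)}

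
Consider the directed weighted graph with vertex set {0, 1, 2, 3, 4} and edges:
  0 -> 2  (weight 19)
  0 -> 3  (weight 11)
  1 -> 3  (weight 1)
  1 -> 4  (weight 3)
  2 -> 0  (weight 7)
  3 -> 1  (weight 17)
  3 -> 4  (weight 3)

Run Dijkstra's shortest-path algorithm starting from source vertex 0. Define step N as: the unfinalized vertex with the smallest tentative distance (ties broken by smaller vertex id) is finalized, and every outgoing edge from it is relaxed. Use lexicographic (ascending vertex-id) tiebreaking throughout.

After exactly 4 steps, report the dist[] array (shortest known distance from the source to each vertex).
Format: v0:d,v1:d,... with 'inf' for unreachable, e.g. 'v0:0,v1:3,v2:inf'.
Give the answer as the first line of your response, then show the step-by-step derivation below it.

v0:0,v1:28,v2:19,v3:11,v4:14

step 1: dist = v0:0,v1:inf,v2:19,v3:11,v4:inf
step 2: dist = v0:0,v1:28,v2:19,v3:11,v4:14
step 3: dist = v0:0,v1:28,v2:19,v3:11,v4:14
step 4: dist = v0:0,v1:28,v2:19,v3:11,v4:14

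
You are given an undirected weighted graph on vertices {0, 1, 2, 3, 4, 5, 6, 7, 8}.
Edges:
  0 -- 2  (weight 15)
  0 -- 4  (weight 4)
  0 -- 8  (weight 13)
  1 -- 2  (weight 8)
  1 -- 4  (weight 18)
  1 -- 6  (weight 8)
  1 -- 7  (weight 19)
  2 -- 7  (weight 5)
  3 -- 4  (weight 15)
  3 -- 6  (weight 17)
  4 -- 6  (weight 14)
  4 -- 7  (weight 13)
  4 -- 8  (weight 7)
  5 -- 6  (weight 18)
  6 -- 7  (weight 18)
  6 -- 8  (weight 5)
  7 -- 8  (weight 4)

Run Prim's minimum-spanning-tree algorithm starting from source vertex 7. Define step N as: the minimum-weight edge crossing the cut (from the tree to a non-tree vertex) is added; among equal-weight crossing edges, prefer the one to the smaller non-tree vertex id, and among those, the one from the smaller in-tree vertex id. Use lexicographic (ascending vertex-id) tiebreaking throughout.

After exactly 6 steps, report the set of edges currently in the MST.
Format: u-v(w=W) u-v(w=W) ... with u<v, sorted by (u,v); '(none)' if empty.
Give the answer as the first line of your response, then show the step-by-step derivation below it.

0-4(w=4) 1-2(w=8) 2-7(w=5) 4-8(w=7) 6-8(w=5) 7-8(w=4)

step 1: add edge 7-8 (w=4); MST = {7-8(w=4)}
step 2: add edge 2-7 (w=5); MST = {2-7(w=5) 7-8(w=4)}
step 3: add edge 6-8 (w=5); MST = {2-7(w=5) 6-8(w=5) 7-8(w=4)}
step 4: add edge 4-8 (w=7); MST = {2-7(w=5) 4-8(w=7) 6-8(w=5) 7-8(w=4)}
step 5: add edge 0-4 (w=4); MST = {0-4(w=4) 2-7(w=5) 4-8(w=7) 6-8(w=5) 7-8(w=4)}
step 6: add edge 1-2 (w=8); MST = {0-4(w=4) 1-2(w=8) 2-7(w=5) 4-8(w=7) 6-8(w=5) 7-8(w=4)}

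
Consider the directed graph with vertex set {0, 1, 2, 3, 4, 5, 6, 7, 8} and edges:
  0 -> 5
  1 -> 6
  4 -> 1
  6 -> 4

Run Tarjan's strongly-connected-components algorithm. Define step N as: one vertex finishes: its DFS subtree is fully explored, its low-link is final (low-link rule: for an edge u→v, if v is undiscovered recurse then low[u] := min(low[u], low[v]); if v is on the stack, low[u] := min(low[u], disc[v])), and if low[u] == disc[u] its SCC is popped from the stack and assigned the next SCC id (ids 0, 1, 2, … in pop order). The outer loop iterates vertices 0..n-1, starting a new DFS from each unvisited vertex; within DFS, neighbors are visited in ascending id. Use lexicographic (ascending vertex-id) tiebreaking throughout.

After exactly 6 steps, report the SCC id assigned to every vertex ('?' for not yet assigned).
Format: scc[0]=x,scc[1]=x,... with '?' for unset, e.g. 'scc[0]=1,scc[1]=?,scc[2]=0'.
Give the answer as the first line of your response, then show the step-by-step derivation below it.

scc[0]=1,scc[1]=2,scc[2]=3,scc[3]=?,scc[4]=2,scc[5]=0,scc[6]=2,scc[7]=?,scc[8]=?

step 1: low=(low[0]=0,low[1]=?,low[2]=?,low[3]=?,low[4]=?,low[5]=1,low[6]=?,low[7]=?,low[8]=?); scc=(scc[0]=?,scc[1]=?,scc[2]=?,scc[3]=?,scc[4]=?,scc[5]=0,scc[6]=?,scc[7]=?,scc[8]=?)
step 2: low=(low[0]=0,low[1]=?,low[2]=?,low[3]=?,low[4]=?,low[5]=1,low[6]=?,low[7]=?,low[8]=?); scc=(scc[0]=1,scc[1]=?,scc[2]=?,scc[3]=?,scc[4]=?,scc[5]=0,scc[6]=?,scc[7]=?,scc[8]=?)
step 3: low=(low[0]=0,low[1]=2,low[2]=?,low[3]=?,low[4]=2,low[5]=1,low[6]=3,low[7]=?,low[8]=?); scc=(scc[0]=1,scc[1]=?,scc[2]=?,scc[3]=?,scc[4]=?,scc[5]=0,scc[6]=?,scc[7]=?,scc[8]=?)
step 4: low=(low[0]=0,low[1]=2,low[2]=?,low[3]=?,low[4]=2,low[5]=1,low[6]=2,low[7]=?,low[8]=?); scc=(scc[0]=1,scc[1]=?,scc[2]=?,scc[3]=?,scc[4]=?,scc[5]=0,scc[6]=?,scc[7]=?,scc[8]=?)
step 5: low=(low[0]=0,low[1]=2,low[2]=?,low[3]=?,low[4]=2,low[5]=1,low[6]=2,low[7]=?,low[8]=?); scc=(scc[0]=1,scc[1]=2,scc[2]=?,scc[3]=?,scc[4]=2,scc[5]=0,scc[6]=2,scc[7]=?,scc[8]=?)
step 6: low=(low[0]=0,low[1]=2,low[2]=5,low[3]=?,low[4]=2,low[5]=1,low[6]=2,low[7]=?,low[8]=?); scc=(scc[0]=1,scc[1]=2,scc[2]=3,scc[3]=?,scc[4]=2,scc[5]=0,scc[6]=2,scc[7]=?,scc[8]=?)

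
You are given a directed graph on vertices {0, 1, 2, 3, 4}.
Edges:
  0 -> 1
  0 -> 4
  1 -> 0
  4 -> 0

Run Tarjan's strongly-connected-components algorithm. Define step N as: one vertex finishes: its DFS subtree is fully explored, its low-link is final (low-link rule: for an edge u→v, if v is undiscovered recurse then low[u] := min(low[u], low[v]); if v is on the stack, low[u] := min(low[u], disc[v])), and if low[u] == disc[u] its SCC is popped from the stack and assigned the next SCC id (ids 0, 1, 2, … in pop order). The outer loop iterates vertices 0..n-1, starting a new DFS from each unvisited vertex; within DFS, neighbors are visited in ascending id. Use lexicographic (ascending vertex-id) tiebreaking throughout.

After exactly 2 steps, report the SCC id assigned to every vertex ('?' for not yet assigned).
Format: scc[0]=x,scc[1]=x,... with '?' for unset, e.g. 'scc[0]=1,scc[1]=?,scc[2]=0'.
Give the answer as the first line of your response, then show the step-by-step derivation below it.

scc[0]=?,scc[1]=?,scc[2]=?,scc[3]=?,scc[4]=?

step 1: low=(low[0]=0,low[1]=0,low[2]=?,low[3]=?,low[4]=?); scc=(scc[0]=?,scc[1]=?,scc[2]=?,scc[3]=?,scc[4]=?)
step 2: low=(low[0]=0,low[1]=0,low[2]=?,low[3]=?,low[4]=0); scc=(scc[0]=?,scc[1]=?,scc[2]=?,scc[3]=?,scc[4]=?)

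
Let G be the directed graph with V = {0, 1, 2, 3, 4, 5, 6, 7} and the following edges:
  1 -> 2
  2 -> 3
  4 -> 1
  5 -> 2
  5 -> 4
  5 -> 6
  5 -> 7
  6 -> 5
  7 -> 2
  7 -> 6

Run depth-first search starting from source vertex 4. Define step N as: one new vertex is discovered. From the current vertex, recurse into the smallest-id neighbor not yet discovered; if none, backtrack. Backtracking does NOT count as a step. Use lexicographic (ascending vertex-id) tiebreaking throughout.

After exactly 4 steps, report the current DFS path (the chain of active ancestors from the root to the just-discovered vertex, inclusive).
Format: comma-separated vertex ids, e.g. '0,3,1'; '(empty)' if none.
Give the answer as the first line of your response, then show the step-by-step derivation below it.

4,1,2,3

step 1: discover 4; path=4; order=4
step 2: discover 1; path=4>1; order=4,1
step 3: discover 2; path=4>1>2; order=4,1,2
step 4: discover 3; path=4>1>2>3; order=4,1,2,3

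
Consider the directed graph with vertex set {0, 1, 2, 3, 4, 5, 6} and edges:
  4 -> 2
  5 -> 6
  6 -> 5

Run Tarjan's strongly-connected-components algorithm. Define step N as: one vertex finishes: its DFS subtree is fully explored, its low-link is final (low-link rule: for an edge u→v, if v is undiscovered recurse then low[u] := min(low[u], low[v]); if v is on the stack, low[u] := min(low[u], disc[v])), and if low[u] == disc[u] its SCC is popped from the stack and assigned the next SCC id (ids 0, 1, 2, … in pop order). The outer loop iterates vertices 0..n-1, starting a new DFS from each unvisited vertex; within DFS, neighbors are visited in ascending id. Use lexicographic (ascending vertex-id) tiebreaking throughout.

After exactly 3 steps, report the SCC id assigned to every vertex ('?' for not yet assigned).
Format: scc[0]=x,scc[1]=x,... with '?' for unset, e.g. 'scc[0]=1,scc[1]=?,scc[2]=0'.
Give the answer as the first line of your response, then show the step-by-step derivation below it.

scc[0]=0,scc[1]=1,scc[2]=2,scc[3]=?,scc[4]=?,scc[5]=?,scc[6]=?

step 1: low=(low[0]=0,low[1]=?,low[2]=?,low[3]=?,low[4]=?,low[5]=?,low[6]=?); scc=(scc[0]=0,scc[1]=?,scc[2]=?,scc[3]=?,scc[4]=?,scc[5]=?,scc[6]=?)
step 2: low=(low[0]=0,low[1]=1,low[2]=?,low[3]=?,low[4]=?,low[5]=?,low[6]=?); scc=(scc[0]=0,scc[1]=1,scc[2]=?,scc[3]=?,scc[4]=?,scc[5]=?,scc[6]=?)
step 3: low=(low[0]=0,low[1]=1,low[2]=2,low[3]=?,low[4]=?,low[5]=?,low[6]=?); scc=(scc[0]=0,scc[1]=1,scc[2]=2,scc[3]=?,scc[4]=?,scc[5]=?,scc[6]=?)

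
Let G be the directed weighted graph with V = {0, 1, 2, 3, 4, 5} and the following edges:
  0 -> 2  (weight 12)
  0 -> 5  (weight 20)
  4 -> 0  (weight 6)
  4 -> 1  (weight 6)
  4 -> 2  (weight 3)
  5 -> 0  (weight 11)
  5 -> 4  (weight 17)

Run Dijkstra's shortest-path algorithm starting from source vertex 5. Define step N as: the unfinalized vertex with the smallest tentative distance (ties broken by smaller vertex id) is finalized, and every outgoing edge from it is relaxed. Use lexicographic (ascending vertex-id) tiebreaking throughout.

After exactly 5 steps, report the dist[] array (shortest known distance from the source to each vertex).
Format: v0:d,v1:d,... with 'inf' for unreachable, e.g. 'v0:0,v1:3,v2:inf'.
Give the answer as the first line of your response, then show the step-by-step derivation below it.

v0:11,v1:23,v2:20,v3:inf,v4:17,v5:0

step 1: dist = v0:11,v1:inf,v2:inf,v3:inf,v4:17,v5:0
step 2: dist = v0:11,v1:inf,v2:23,v3:inf,v4:17,v5:0
step 3: dist = v0:11,v1:23,v2:20,v3:inf,v4:17,v5:0
step 4: dist = v0:11,v1:23,v2:20,v3:inf,v4:17,v5:0
step 5: dist = v0:11,v1:23,v2:20,v3:inf,v4:17,v5:0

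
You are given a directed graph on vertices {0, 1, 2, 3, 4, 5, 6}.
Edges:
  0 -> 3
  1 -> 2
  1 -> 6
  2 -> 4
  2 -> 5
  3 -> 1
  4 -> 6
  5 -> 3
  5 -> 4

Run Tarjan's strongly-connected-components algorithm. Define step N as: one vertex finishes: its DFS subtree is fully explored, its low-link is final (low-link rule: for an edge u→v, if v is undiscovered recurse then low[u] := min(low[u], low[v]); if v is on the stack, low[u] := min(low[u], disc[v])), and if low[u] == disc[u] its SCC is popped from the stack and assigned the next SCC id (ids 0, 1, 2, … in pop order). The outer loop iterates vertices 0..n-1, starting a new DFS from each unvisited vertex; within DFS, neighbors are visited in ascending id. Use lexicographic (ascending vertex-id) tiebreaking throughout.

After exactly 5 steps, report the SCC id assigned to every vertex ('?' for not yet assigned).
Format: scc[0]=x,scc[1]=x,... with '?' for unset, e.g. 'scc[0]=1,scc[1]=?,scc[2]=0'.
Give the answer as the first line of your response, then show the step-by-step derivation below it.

scc[0]=?,scc[1]=?,scc[2]=?,scc[3]=?,scc[4]=1,scc[5]=?,scc[6]=0

step 1: low=(low[0]=0,low[1]=2,low[2]=3,low[3]=1,low[4]=4,low[5]=?,low[6]=5); scc=(scc[0]=?,scc[1]=?,scc[2]=?,scc[3]=?,scc[4]=?,scc[5]=?,scc[6]=0)
step 2: low=(low[0]=0,low[1]=2,low[2]=3,low[3]=1,low[4]=4,low[5]=?,low[6]=5); scc=(scc[0]=?,scc[1]=?,scc[2]=?,scc[3]=?,scc[4]=1,scc[5]=?,scc[6]=0)
step 3: low=(low[0]=0,low[1]=2,low[2]=3,low[3]=1,low[4]=4,low[5]=1,low[6]=5); scc=(scc[0]=?,scc[1]=?,scc[2]=?,scc[3]=?,scc[4]=1,scc[5]=?,scc[6]=0)
step 4: low=(low[0]=0,low[1]=2,low[2]=1,low[3]=1,low[4]=4,low[5]=1,low[6]=5); scc=(scc[0]=?,scc[1]=?,scc[2]=?,scc[3]=?,scc[4]=1,scc[5]=?,scc[6]=0)
step 5: low=(low[0]=0,low[1]=1,low[2]=1,low[3]=1,low[4]=4,low[5]=1,low[6]=5); scc=(scc[0]=?,scc[1]=?,scc[2]=?,scc[3]=?,scc[4]=1,scc[5]=?,scc[6]=0)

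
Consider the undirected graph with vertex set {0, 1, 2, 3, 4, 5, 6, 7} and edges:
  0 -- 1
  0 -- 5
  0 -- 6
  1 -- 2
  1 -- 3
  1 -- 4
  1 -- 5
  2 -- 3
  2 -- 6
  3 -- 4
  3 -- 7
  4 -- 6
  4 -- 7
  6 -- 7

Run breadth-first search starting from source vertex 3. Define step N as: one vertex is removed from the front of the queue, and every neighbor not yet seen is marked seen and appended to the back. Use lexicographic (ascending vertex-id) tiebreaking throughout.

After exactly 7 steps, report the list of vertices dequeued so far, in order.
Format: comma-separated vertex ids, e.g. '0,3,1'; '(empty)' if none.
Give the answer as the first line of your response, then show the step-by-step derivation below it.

3,1,2,4,7,0,5

step 1: dequeue 3; queue=[1,2,4,7]; order=3
step 2: dequeue 1; queue=[2,4,7,0,5]; order=3,1
step 3: dequeue 2; queue=[4,7,0,5,6]; order=3,1,2
step 4: dequeue 4; queue=[7,0,5,6]; order=3,1,2,4
step 5: dequeue 7; queue=[0,5,6]; order=3,1,2,4,7
step 6: dequeue 0; queue=[5,6]; order=3,1,2,4,7,0
step 7: dequeue 5; queue=[6]; order=3,1,2,4,7,0,5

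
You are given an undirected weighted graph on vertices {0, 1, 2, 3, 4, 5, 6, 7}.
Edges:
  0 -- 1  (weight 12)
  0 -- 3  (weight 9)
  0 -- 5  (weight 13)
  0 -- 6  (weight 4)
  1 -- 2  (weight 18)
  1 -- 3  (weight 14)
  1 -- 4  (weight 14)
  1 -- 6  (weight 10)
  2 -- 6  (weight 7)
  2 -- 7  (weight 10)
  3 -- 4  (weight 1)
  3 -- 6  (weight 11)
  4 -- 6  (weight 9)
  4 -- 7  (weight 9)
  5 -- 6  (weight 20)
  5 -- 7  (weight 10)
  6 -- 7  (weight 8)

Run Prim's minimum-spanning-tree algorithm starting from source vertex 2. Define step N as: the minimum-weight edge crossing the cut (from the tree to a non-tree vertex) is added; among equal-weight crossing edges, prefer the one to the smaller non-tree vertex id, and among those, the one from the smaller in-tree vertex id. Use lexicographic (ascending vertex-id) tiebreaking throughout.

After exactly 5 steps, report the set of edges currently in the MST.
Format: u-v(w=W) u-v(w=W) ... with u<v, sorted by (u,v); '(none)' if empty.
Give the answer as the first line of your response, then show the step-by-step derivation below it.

0-3(w=9) 0-6(w=4) 2-6(w=7) 3-4(w=1) 6-7(w=8)

step 1: add edge 2-6 (w=7); MST = {2-6(w=7)}
step 2: add edge 0-6 (w=4); MST = {0-6(w=4) 2-6(w=7)}
step 3: add edge 6-7 (w=8); MST = {0-6(w=4) 2-6(w=7) 6-7(w=8)}
step 4: add edge 0-3 (w=9); MST = {0-3(w=9) 0-6(w=4) 2-6(w=7) 6-7(w=8)}
step 5: add edge 3-4 (w=1); MST = {0-3(w=9) 0-6(w=4) 2-6(w=7) 3-4(w=1) 6-7(w=8)}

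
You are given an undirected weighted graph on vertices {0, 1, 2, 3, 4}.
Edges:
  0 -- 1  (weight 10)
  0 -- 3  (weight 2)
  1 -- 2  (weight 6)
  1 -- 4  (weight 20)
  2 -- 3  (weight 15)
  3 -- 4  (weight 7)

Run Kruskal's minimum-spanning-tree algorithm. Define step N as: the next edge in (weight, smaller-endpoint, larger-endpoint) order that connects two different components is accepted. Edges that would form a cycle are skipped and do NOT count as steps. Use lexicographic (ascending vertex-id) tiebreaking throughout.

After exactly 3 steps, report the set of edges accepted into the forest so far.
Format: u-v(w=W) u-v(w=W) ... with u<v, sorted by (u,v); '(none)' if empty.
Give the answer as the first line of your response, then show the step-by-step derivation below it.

0-3(w=2) 1-2(w=6) 3-4(w=7)

step 1: add edge 0-3 (w=2); MST = {0-3(w=2)}
step 2: add edge 1-2 (w=6); MST = {0-3(w=2) 1-2(w=6)}
step 3: add edge 3-4 (w=7); MST = {0-3(w=2) 1-2(w=6) 3-4(w=7)}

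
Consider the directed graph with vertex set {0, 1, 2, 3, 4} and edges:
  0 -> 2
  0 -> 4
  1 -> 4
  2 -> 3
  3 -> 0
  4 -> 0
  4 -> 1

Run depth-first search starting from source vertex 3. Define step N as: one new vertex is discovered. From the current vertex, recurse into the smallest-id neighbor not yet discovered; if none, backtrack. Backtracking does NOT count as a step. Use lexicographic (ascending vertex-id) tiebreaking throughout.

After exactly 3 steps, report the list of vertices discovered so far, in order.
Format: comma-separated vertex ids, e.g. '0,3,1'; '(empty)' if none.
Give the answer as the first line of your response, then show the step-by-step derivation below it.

3,0,2

step 1: discover 3; path=3; order=3
step 2: discover 0; path=3>0; order=3,0
step 3: discover 2; path=3>0>2; order=3,0,2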